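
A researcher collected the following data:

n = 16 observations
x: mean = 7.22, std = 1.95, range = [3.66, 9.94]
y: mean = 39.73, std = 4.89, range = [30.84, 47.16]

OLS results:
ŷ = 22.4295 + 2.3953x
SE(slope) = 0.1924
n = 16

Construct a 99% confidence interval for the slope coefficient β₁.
The 99% CI for β₁ is (1.8226, 2.9680)

Confidence interval for the slope:

The 99% CI for β₁ is: β̂₁ ± t*(α/2, n-2) × SE(β̂₁)

Step 1: Find critical t-value
- Confidence level = 0.99
- Degrees of freedom = n - 2 = 16 - 2 = 14
- t*(α/2, 14) = 2.9768

Step 2: Calculate margin of error
Margin = 2.9768 × 0.1924 = 0.5727

Step 3: Construct interval
CI = 2.3953 ± 0.5727
CI = (1.8226, 2.9680)

Interpretation: intervals built this way capture the true β₁ in 99% of repeated samples; here the plausible range for the per-unit effect of x on y is 1.8226 to 2.9680.
The interval does not include 0, suggesting a significant linear relationship.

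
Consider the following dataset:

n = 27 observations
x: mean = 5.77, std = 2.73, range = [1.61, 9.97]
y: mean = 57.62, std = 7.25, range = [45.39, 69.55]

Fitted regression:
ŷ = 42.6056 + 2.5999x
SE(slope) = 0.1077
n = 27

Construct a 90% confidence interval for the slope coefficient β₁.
The 90% CI for β₁ is (2.4159, 2.7839)

Confidence interval for the slope:

The 90% CI for β₁ is: β̂₁ ± t*(α/2, n-2) × SE(β̂₁)

Step 1: Find critical t-value
- Confidence level = 0.9
- Degrees of freedom = n - 2 = 27 - 2 = 25
- t*(α/2, 25) = 1.7081

Step 2: Calculate margin of error
Margin = 1.7081 × 0.1077 = 0.1840

Step 3: Construct interval
CI = 2.5999 ± 0.1840
CI = (2.4159, 2.7839)

Interpretation: intervals built this way capture the true β₁ in 90% of repeated samples; here the plausible range for the per-unit effect of x on y is 2.4159 to 2.7839.
Both endpoints are positive, so the data support a genuinely positive slope at this confidence level.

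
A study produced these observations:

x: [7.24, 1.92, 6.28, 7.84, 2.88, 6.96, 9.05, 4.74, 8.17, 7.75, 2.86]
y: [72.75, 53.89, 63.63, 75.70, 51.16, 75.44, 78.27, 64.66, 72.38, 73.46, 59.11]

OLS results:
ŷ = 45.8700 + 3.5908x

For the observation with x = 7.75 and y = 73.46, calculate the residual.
Residual = -0.2387

The residual is the difference between the actual value and the predicted value:

Residual = y - ŷ

Step 1: Calculate predicted value
ŷ = 45.8700 + 3.5908 × 7.75
ŷ = 73.6987

Step 2: Calculate residual
Residual = 73.46 - 73.6987
Residual = -0.2387

The residual is negative, so the observed y = 73.46 sits below the regression line (the line overestimates it by 0.2387).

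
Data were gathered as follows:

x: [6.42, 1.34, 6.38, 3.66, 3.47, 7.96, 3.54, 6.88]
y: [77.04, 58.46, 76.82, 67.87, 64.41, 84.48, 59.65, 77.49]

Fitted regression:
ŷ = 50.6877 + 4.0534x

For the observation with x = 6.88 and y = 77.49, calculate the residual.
Residual = -1.0851

The residual is the difference between the actual value and the predicted value:

Residual = y - ŷ

Step 1: Calculate predicted value
ŷ = 50.6877 + 4.0534 × 6.88
ŷ = 78.5751

Step 2: Calculate residual
Residual = 77.49 - 78.5751
Residual = -1.0851

Interpretation: the model overestimates the actual value by 1.0851 at this point (negative residual → observation lies below the fitted line).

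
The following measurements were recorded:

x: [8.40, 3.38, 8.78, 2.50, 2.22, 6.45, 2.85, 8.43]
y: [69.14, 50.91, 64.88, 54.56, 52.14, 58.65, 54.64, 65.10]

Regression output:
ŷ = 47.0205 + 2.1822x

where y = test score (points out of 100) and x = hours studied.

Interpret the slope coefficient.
For each additional hour of study time, predicted test score increases by approximately 2.1822 points.

The slope β₁ = 2.1822 gives the rate at which the fitted test score changes with study time.

Interpretation:
- Study time up by 1 hour → predicted test score increases by 2.1822 points
- The effect is assumed constant over the observed range of x (linearity)
- The sign (+) gives the direction; the magnitude 2.1822 gives the size of the effect per hour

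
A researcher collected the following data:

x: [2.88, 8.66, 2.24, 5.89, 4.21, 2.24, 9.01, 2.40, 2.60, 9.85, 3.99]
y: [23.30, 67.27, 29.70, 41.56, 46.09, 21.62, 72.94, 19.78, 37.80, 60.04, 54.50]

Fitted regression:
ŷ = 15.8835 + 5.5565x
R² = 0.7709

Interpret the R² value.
The model explains 77.09% of the variance in y (R² = 0.7709), leaving 22.91% unexplained; the fit is strong.

The coefficient of determination R² is the fraction of the total variation in y that the fitted line accounts for.

Here R² = 0.7709:
- Explained: 77.09% of the variation in y
- Unexplained (residual): 100% − 77.09% = 22.91%
- Rule of thumb (below 0.3 weak; 0.3 to below 0.7 moderate; 0.7 and above strong) → strong

Note: R² says nothing about causation, and a high R² does not by itself mean the linear form is appropriate — check the residuals.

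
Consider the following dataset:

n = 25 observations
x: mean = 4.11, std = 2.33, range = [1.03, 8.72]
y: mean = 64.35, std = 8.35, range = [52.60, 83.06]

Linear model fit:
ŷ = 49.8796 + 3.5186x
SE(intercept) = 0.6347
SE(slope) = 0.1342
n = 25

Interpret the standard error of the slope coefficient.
SE(slope) = 0.1342 measures the uncertainty in the estimated slope. The coefficient is estimated precisely (SE/|β̂₁| = 3.8%).

What SE measures:
- The standard error quantifies the sampling variability of the coefficient estimate
- It is the estimated standard deviation of β̂₁ across hypothetical repeated samples of the same size
- Smaller SE → more precise estimate

Relative precision:
- SE / |β̂₁| = 0.1342 / 3.5186 = 3.8%
- Rule of thumb (under 20%: precise; 20% to under 50%: moderately precise; 50% or more: imprecise) → precise

Link to the t-test: t = β̂₁ / SE(β̂₁) = 3.5186 / 0.1342 = 26.2191, the statistic for H₀: β₁ = 0.

What drives SE(β̂₁): larger n (here n = 25) → smaller SE.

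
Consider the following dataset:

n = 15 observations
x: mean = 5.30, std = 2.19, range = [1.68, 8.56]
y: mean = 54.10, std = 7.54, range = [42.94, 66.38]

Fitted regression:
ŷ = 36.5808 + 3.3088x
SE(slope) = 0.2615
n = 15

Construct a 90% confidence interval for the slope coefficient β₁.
The 90% CI for β₁ is (2.8457, 3.7719)

Confidence interval for the slope:

The 90% CI for β₁ is: β̂₁ ± t*(α/2, n-2) × SE(β̂₁)

Step 1: Find critical t-value
- Confidence level = 0.9
- Degrees of freedom = n - 2 = 15 - 2 = 13
- t*(α/2, 13) = 1.7709

Step 2: Calculate margin of error
Margin = 1.7709 × 0.2615 = 0.4631

Step 3: Construct interval
CI = 3.3088 ± 0.4631
CI = (2.8457, 3.7719)

Interpretation: each one-unit increase in x is associated with a change in mean y of between 2.8457 and 3.7719, with 90% confidence.
Both endpoints are positive, so the data support a genuinely positive slope at this confidence level.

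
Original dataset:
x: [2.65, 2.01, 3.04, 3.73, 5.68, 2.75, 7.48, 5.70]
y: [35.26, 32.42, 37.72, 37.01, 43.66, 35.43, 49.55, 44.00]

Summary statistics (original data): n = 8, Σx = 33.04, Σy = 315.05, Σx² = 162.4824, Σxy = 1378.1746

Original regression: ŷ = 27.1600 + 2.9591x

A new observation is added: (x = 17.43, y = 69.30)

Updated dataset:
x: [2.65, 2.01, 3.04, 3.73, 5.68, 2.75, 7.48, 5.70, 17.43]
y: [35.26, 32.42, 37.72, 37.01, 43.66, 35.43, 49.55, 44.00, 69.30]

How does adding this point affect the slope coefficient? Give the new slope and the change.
Adding the point moves β₁ from 2.9591 to 2.3503, i.e. it decreases by 0.6088 (-20.6%).

x = 17.43 lies well outside the original x-range [2.01, 7.48] (x̄ ≈ 4.13), so this observation has high leverage and can move the slope substantially.

Step 1: Update the sums with the new point (n goes from 8 to 9)
Σx  = 33.04 + 17.43 = 50.47
Σy  = 315.05 + 69.30 = 384.35
Σx² = 162.4824 + 17.43² = 162.4824 + 303.8049 = 466.2873
Σxy = 1378.1746 + 17.43×69.30 = 1378.1746 + 1207.8990 = 2586.0736

Step 2: Recompute the slope with b₁ = (nΣxy − ΣxΣy) / (nΣx² − (Σx)²)
Numerator   = 9×2586.0736 − 50.47×384.35 = 23274.6624 − 19398.1445 = 3876.5179
Denominator = 9×466.2873 − 50.47² = 4196.5857 − 2547.2209 = 1649.3648
b₁(new) = 3876.5179 / 1649.3648 = 2.3503

(Same formula on the original sums: (8×1378.1746 − 33.04×315.05) / (8×162.4824 − 33.04²) = 616.1448 / 208.2176 = 2.9591, matching the given fit.)

Step 3: Change in slope
Δβ₁ = 2.3503 − 2.9591 = -0.6088
Relative change = -0.6088 / 2.9591 × 100% = -20.6%
→ the slope decreases when the point is added.

Because the point sits below the extension of the original line at a high-leverage x, it tilts the fit down.
In practice: investigate whether it comes from the same population as the rest of the sample; check such a point for data-entry or measurement error.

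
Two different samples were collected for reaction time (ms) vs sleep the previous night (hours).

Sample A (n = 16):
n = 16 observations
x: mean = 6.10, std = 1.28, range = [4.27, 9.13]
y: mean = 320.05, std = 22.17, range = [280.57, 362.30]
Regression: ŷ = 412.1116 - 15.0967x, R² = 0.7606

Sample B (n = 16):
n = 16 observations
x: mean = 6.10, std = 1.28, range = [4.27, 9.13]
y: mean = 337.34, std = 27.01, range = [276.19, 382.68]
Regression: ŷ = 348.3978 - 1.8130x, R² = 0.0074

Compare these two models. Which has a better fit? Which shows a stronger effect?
Model A has the better fit (R² = 0.7606 vs 0.0074). Model A shows the stronger effect (|β₁| = 15.0967 vs 1.8130).

Model Comparison:

Fit — compare R²:
- Model A: R² = 0.7606 → 76.06% of variance in reaction time explained
- Model B: R² = 0.0074 → 0.74% of variance in reaction time explained
- 0.7606 > 0.0074 → Model A has the better fit

Strength of effect — compare |β₁|:
- Model A: β₁ = -15.0967 → predicted reaction time falls 15.0967 ms per additional hour of sleep
- Model B: β₁ = -1.8130 → predicted reaction time falls 1.8130 ms per additional hour of sleep
- |-15.0967| > |-1.8130| → Model A shows the stronger marginal effect

Note: The two samples could reflect different populations, time periods, or measurement quality.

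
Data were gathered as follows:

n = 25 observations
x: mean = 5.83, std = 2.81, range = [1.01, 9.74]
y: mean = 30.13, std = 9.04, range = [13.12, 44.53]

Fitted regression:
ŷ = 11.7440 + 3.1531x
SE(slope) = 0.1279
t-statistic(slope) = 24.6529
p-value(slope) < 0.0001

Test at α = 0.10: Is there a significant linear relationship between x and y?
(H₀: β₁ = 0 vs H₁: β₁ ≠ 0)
Since p-value < 0.0001 < α = 0.10, reject H₀ — the slope is significantly different from 0.

Hypothesis test for the slope coefficient:

H₀: β₁ = 0 (no linear relationship)
H₁: β₁ ≠ 0 (linear relationship exists)

Test statistic: t = β̂₁ / SE(β̂₁) = 3.1531 / 0.1279 = 24.6529

The p-value (<0.0001) is the probability, under H₀, of a t-statistic at least as extreme as |t| = 24.6529 (two-sided, df = n − 2 = 23).

Decision rule: reject H₀ if p-value < α.
p-value < 0.0001 < α = 0.10 → reject H₀.

At α = 0.10 the data do provide convincing evidence of a nonzero slope.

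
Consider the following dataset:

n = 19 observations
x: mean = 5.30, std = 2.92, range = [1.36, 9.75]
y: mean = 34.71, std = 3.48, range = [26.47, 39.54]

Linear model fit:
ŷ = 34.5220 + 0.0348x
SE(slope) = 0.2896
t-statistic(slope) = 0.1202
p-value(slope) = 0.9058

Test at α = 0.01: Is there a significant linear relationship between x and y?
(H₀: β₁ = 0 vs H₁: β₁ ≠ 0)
p-value = 0.9058 ≥ α = 0.01, so we fail to reject H₀. The relationship is not significant.

Hypothesis test for the slope coefficient:

H₀: β₁ = 0 (no linear relationship)
H₁: β₁ ≠ 0 (linear relationship exists)

Test statistic: t = β̂₁ / SE(β̂₁) = 0.0348 / 0.2896 = 0.1202

With df = 17, the two-sided p-value for |t| = 0.1202 is 0.9058.

Decision rule: reject H₀ if p-value < α.
p-value = 0.9058 ≥ α = 0.01 → fail to reject H₀.

Conclusion: the linear association between x and y is not significant at the 1% level.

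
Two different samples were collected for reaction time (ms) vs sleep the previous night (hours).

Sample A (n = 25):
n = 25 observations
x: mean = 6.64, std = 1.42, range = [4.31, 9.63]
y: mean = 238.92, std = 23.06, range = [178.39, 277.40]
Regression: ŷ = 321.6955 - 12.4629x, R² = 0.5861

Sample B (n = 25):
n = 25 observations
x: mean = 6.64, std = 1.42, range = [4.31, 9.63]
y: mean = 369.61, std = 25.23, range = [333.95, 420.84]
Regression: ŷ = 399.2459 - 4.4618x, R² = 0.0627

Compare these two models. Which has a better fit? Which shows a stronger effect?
Model A has the better fit (R² = 0.5861 vs 0.0627). Model A shows the stronger effect (|β₁| = 12.4629 vs 4.4618).

Model Comparison:

Which explains more variance? (R²)
- Model A: R² = 0.5861 → 58.61% of variance in reaction time explained
- Model B: R² = 0.0627 → 6.27% of variance in reaction time explained
- 0.5861 > 0.0627 → Model A has the better fit

Strength of effect — compare |β₁|:
- Model A: β₁ = -12.4629 → predicted reaction time falls 12.4629 ms per additional hour of sleep
- Model B: β₁ = -4.4618 → predicted reaction time falls 4.4618 ms per additional hour of sleep
- |-12.4629| > |-4.4618| → Model A shows the stronger marginal effect

Note: The two samples could reflect different populations, time periods, or measurement quality.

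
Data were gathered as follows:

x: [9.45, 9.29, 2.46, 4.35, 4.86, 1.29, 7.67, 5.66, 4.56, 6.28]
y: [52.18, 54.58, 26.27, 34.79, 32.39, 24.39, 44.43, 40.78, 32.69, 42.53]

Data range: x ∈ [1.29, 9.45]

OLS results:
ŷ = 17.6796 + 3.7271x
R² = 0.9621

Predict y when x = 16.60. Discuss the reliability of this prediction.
ŷ = 79.5495, but this is extrapolation (above the data range [1.29, 9.45]) and may be unreliable.

Prediction calculation:
ŷ = 17.6796 + 3.7271 × 16.60
ŷ = 79.5495

Reliability:
- Data range: x ∈ [1.29, 9.45]
- Prediction point: x = 16.60 is 7.15 units above the observed range → this is EXTRAPOLATION, not interpolation

Why that matters here:
- Real relationships often flatten, saturate, or turn nonlinear at extremes
- There are no observations near this x to validate the fitted line there

A defensible statement: 'if the linear trend continued to x = 16.60, y would be about 79.5495' — the premise is untested.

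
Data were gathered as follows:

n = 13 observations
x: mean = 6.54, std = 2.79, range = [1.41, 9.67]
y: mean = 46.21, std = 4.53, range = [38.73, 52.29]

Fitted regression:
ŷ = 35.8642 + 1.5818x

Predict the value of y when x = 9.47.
ŷ = 50.8438

To predict y for x = 9.47, substitute into the regression equation:

ŷ = 35.8642 + 1.5818 × 9.47
ŷ = 35.8642 + 14.9796
ŷ = 50.8438

This is a point prediction; actual observations scatter around it by roughly the residual standard deviation.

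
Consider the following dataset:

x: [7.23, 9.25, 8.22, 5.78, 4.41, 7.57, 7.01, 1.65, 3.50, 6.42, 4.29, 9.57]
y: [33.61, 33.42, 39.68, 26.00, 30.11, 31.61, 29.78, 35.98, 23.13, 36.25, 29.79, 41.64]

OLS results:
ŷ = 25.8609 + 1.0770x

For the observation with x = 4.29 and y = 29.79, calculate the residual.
Residual = -0.6912

The residual is the difference between the actual value and the predicted value:

Residual = y - ŷ

Step 1: Calculate predicted value
ŷ = 25.8609 + 1.0770 × 4.29
ŷ = 30.4812

Step 2: Calculate residual
Residual = 29.79 - 30.4812
Residual = -0.6912

Interpretation: the model overestimates the actual value by 0.6912 at this point (negative residual → observation lies below the fitted line).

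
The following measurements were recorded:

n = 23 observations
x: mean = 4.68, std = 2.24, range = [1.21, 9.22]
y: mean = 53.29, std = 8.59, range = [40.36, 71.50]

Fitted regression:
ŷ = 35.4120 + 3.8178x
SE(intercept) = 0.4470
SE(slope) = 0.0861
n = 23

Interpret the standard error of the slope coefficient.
SE(β̂₁) = 0.0861 is the estimated standard deviation of the slope estimate across repeated samples; relative to β̂₁ = 3.8178 that is 2.3%, a precise estimate.

What SE measures:
- The standard error quantifies the sampling variability of the coefficient estimate
- It is the estimated standard deviation of β̂₁ across hypothetical repeated samples of the same size
- Smaller SE → more precise estimate

Relative precision:
- SE / |β̂₁| = 0.0861 / 3.8178 = 2.3%
- Rule of thumb (under 20%: precise; 20% to under 50%: moderately precise; 50% or more: imprecise) → precise

Link to interval estimation: a confidence interval for β₁ is β̂₁ ± t* × 0.0861, so SE sets the half-width per unit of t*.

What drives SE(β̂₁): wider spread of x values → smaller SE.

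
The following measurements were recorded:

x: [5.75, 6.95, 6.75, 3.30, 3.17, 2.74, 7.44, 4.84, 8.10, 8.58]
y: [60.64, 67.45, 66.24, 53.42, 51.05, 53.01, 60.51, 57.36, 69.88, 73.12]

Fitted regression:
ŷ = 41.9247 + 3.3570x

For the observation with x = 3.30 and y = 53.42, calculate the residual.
Residual = 0.4172

The residual is the difference between the actual value and the predicted value:

Residual = y - ŷ

Step 1: Calculate predicted value
ŷ = 41.9247 + 3.3570 × 3.30
ŷ = 53.0028

Step 2: Calculate residual
Residual = 53.42 - 53.0028
Residual = 0.4172

The residual is positive, so the observed y = 53.42 sits above the regression line (the line underestimates it by 0.4172).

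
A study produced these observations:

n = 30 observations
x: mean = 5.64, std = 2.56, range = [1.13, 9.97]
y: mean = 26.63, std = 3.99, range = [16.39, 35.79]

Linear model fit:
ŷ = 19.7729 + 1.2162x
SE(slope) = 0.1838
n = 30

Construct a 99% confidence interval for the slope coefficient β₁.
The 99% CI for β₁ is (0.7083, 1.7241)

Confidence interval for the slope:

The 99% CI for β₁ is: β̂₁ ± t*(α/2, n-2) × SE(β̂₁)

Step 1: Find critical t-value
- Confidence level = 0.99
- Degrees of freedom = n - 2 = 30 - 2 = 28
- t*(α/2, 28) = 2.7633

Step 2: Calculate margin of error
Margin = 2.7633 × 0.1838 = 0.5079

Step 3: Construct interval
CI = 1.2162 ± 0.5079
CI = (0.7083, 1.7241)

Interpretation: intervals built this way capture the true β₁ in 99% of repeated samples; here the plausible range for the per-unit effect of x on y is 0.7083 to 1.7241.
Since 0 is outside the interval, a two-sided test at α = 0.01 would reject H₀: β₁ = 0.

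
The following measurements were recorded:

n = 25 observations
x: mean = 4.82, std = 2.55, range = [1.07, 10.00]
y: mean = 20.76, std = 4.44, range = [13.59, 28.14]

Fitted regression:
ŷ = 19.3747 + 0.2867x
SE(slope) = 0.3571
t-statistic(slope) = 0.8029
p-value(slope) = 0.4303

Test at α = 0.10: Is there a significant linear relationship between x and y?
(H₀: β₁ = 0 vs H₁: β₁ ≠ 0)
p-value = 0.4303 ≥ α = 0.10, so we fail to reject H₀. The relationship is not significant.

Hypothesis test for the slope coefficient:

H₀: β₁ = 0 (no linear relationship)
H₁: β₁ ≠ 0 (linear relationship exists)

Test statistic: t = β̂₁ / SE(β̂₁) = 0.2867 / 0.3571 = 0.8029

With df = 23, the two-sided p-value for |t| = 0.8029 is 0.4303.

Decision rule: reject H₀ if p-value < α.
p-value = 0.4303 ≥ α = 0.10 → fail to reject H₀.

At α = 0.10 the data do not provide convincing evidence of a nonzero slope.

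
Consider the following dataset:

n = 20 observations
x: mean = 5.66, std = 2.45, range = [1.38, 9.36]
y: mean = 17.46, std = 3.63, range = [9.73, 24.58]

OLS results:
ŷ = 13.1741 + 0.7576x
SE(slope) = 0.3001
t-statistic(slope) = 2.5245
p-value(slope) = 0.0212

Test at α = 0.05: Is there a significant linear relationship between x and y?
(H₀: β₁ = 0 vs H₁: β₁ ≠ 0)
p-value = 0.0212 < α = 0.05, so we reject H₀. The relationship is significant.

Hypothesis test for the slope coefficient:

H₀: β₁ = 0 (no linear relationship)
H₁: β₁ ≠ 0 (linear relationship exists)

Test statistic: t = β̂₁ / SE(β̂₁) = 0.7576 / 0.3001 = 2.5245

With df = 18, the two-sided p-value for |t| = 2.5245 is 0.0212.

Decision rule: reject H₀ if p-value < α.
p-value = 0.0212 < α = 0.05 → reject H₀.

At α = 0.05 the data do provide convincing evidence of a nonzero slope.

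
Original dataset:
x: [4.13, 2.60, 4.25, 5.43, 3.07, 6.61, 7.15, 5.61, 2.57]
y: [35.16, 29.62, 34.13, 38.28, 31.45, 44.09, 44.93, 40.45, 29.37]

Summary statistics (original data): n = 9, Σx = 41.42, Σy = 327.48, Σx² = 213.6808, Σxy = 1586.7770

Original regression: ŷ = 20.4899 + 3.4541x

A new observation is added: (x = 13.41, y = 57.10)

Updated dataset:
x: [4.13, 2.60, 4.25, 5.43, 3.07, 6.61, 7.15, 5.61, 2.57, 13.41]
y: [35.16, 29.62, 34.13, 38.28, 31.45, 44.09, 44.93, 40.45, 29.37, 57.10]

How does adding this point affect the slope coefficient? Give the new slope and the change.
The slope changes from 3.4541 to 2.6254 (change of -0.8287, or -24.0%).

x = 13.41 lies well outside the original x-range [2.57, 7.15] (x̄ ≈ 4.60), so this observation has high leverage and can move the slope substantially.

Step 1: Update the sums with the new point (n goes from 9 to 10)
Σx  = 41.42 + 13.41 = 54.83
Σy  = 327.48 + 57.10 = 384.58
Σx² = 213.6808 + 13.41² = 213.6808 + 179.8281 = 393.5089
Σxy = 1586.7770 + 13.41×57.10 = 1586.7770 + 765.7110 = 2352.4880

Step 2: Recompute the slope with b₁ = (nΣxy − ΣxΣy) / (nΣx² − (Σx)²)
Numerator   = 10×2352.4880 − 54.83×384.58 = 23524.8800 − 21086.5214 = 2438.3586
Denominator = 10×393.5089 − 54.83² = 3935.0890 − 3006.3289 = 928.7601
b₁(new) = 2438.3586 / 928.7601 = 2.6254

(Same formula on the original sums: (9×1586.7770 − 41.42×327.48) / (9×213.6808 − 41.42²) = 716.7714 / 207.5108 = 3.4541, matching the given fit.)

Step 3: Change in slope
Δβ₁ = 2.6254 − 3.4541 = -0.8287
Relative change = -0.8287 / 3.4541 × 100% = -24.0%
→ the slope decreases when the point is added.

A high-leverage point only changes the slope if it is off the original line; here y = 57.10 is below the original trend, so the slope decreases.
In practice: investigate whether it comes from the same population as the rest of the sample.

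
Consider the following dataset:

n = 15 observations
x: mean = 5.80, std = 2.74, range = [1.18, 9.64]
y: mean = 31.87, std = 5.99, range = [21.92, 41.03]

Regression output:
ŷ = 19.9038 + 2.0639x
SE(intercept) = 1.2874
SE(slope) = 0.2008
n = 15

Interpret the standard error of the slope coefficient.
The slope 2.0639 is pinned down to within about ±0.2008 (one SE) by these data — relative uncertainty 9.7%, i.e. precise.

What SE measures:
- The standard error quantifies the sampling variability of the coefficient estimate
- It is the estimated standard deviation of β̂₁ across hypothetical repeated samples of the same size
- Smaller SE → more precise estimate

Relative precision:
- SE / |β̂₁| = 0.2008 / 2.0639 = 9.7%
- Rule of thumb (under 20%: precise; 20% to under 50%: moderately precise; 50% or more: imprecise) → precise

Link to the t-test: t = β̂₁ / SE(β̂₁) = 2.0639 / 0.2008 = 10.2784, the statistic for H₀: β₁ = 0.

What drives SE(β̂₁): larger n (here n = 15) → smaller SE.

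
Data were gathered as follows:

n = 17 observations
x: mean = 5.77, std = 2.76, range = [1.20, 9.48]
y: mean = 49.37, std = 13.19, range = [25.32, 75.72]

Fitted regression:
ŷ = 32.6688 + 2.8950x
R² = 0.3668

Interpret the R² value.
R² = 0.3668 means 36.68% of the variation in y is explained by the linear relationship with x. This indicates a moderate fit.

The coefficient of determination R² is the fraction of the total variation in y that the fitted line accounts for.

Here R² = 0.3668:
- Explained: 36.68% of the variation in y
- Unexplained (residual): 100% − 36.68% = 63.32%
- Rule of thumb (below 0.3 weak; 0.3 to below 0.7 moderate; 0.7 and above strong) → moderate

Note: R² says nothing about causation, and a high R² does not by itself mean the linear form is appropriate — check the residuals.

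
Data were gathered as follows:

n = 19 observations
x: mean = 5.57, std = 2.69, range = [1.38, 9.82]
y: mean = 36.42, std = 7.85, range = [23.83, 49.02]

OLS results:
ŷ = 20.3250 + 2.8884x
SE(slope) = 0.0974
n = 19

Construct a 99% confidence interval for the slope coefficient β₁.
The 99% CI for β₁ is (2.6061, 3.1707)

Confidence interval for the slope:

The 99% CI for β₁ is: β̂₁ ± t*(α/2, n-2) × SE(β̂₁)

Step 1: Find critical t-value
- Confidence level = 0.99
- Degrees of freedom = n - 2 = 19 - 2 = 17
- t*(α/2, 17) = 2.8982

Step 2: Calculate margin of error
Margin = 2.8982 × 0.0974 = 0.2823

Step 3: Construct interval
CI = 2.8884 ± 0.2823
CI = (2.6061, 3.1707)

Interpretation: intervals built this way capture the true β₁ in 99% of repeated samples; here the plausible range for the per-unit effect of x on y is 2.6061 to 3.1707.
The interval does not include 0, suggesting a significant linear relationship.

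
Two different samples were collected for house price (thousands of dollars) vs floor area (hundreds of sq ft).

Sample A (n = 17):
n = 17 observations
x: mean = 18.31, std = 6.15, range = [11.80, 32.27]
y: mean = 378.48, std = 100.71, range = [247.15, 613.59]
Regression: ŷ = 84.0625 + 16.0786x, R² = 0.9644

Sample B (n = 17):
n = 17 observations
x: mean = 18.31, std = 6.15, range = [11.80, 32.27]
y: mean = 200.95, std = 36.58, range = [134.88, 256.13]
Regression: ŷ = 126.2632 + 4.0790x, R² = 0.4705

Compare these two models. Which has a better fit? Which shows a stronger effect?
Model A has the better fit (R² = 0.9644 vs 0.4705). Model A shows the stronger effect (|β₁| = 16.0786 vs 4.0790).

Model Comparison:

Fit — compare R²:
- Model A: R² = 0.9644 → 96.44% of variance in house price explained
- Model B: R² = 0.4705 → 47.05% of variance in house price explained
- 0.9644 > 0.4705 → Model A has the better fit

Which has the larger per-hundred sq ft effect? (|β₁|)
- Model A: β₁ = 16.0786 → predicted house price rises 16.0786 thousand dollars per additional hundred sq ft of floor area
- Model B: β₁ = 4.0790 → predicted house price rises 4.0790 thousand dollars per additional hundred sq ft of floor area
- |16.0786| > |4.0790| → Model A shows the stronger marginal effect

Note: A steeper slope doesn't make a better model if the scatter around the line is large.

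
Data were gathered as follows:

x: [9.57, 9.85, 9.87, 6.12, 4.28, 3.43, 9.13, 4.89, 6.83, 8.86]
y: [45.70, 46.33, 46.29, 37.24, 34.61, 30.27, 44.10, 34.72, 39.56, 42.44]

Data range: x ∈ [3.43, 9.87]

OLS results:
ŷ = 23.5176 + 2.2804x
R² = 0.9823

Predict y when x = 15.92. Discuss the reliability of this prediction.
ŷ = 59.8216 (extrapolation — x = 15.92 lies outside [3.43, 9.87], so reliability is low).

Prediction calculation:
ŷ = 23.5176 + 2.2804 × 15.92
ŷ = 59.8216

Reliability:
- Data range: x ∈ [3.43, 9.87]
- Prediction point: x = 15.92 is 6.05 units above the observed range → this is EXTRAPOLATION, not interpolation

Why that matters here:
- The linear relationship may not hold outside the observed range
- The standard error of prediction grows with (x − x̄)², and x = 15.92 is far from x̄ = 7.28
- Real relationships often flatten, saturate, or turn nonlinear at extremes

A defensible statement: 'if the linear trend continued to x = 15.92, y would be about 59.8216' — the premise is untested.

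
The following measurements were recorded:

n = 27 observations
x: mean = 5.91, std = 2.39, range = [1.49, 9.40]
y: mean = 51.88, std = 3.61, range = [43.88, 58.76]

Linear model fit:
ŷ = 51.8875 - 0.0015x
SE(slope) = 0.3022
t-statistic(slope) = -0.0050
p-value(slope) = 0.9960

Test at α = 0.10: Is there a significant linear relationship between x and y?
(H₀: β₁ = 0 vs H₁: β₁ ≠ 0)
p-value = 0.9960 ≥ α = 0.10, so we fail to reject H₀. The relationship is not significant.

Hypothesis test for the slope coefficient:

H₀: β₁ = 0 (no linear relationship)
H₁: β₁ ≠ 0 (linear relationship exists)

Test statistic: t = β̂₁ / SE(β̂₁) = -0.0015 / 0.3022 = -0.0050

The p-value (0.9960) is the probability, under H₀, of a t-statistic at least as extreme as |t| = 0.0050 (two-sided, df = n − 2 = 25).

Decision rule: reject H₀ if p-value < α.
p-value = 0.9960 ≥ α = 0.10 → fail to reject H₀.

At α = 0.10 the data do not provide convincing evidence of a nonzero slope.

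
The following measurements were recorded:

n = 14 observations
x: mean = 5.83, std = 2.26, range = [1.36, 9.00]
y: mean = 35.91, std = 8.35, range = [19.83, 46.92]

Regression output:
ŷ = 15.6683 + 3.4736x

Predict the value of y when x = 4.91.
ŷ = 32.7237

Plug x = 4.91 into the fitted line:

ŷ = 15.6683 + 3.4736 × 4.91
ŷ = 15.6683 + 17.0554
ŷ = 32.7237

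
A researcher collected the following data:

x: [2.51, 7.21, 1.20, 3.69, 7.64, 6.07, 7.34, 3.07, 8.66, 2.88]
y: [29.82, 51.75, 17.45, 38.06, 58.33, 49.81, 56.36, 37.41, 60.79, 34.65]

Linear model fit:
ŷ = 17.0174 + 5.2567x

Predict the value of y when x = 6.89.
ŷ = 53.2361

x = 6.89 lies inside the observed range [1.20, 8.66], so the fitted equation applies directly:

ŷ = 17.0174 + 5.2567 × 6.89
ŷ = 17.0174 + 36.2187
ŷ = 53.2361

This is the fitted mean response at that x — an individual observation would come with a wider prediction interval.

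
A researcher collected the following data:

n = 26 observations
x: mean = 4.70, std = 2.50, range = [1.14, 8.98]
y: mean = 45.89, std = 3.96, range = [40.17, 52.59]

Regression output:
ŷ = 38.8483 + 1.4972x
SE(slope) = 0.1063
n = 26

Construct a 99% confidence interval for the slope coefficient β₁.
The 99% CI for β₁ is (1.1999, 1.7945)

Confidence interval for the slope:

The 99% CI for β₁ is: β̂₁ ± t*(α/2, n-2) × SE(β̂₁)

Step 1: Find critical t-value
- Confidence level = 0.99
- Degrees of freedom = n - 2 = 26 - 2 = 24
- t*(α/2, 24) = 2.7969

Step 2: Calculate margin of error
Margin = 2.7969 × 0.1063 = 0.2973

Step 3: Construct interval
CI = 1.4972 ± 0.2973
CI = (1.1999, 1.7945)

Interpretation: intervals built this way capture the true β₁ in 99% of repeated samples; here the plausible range for the per-unit effect of x on y is 1.1999 to 1.7945.
The interval does not include 0, suggesting a significant linear relationship.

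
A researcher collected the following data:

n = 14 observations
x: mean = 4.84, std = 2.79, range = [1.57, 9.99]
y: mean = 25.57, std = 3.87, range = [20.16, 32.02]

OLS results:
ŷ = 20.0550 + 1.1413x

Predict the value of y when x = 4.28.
ŷ = 24.9398

x = 4.28 lies inside the observed range [1.57, 9.99], so the fitted equation applies directly:

ŷ = 20.0550 + 1.1413 × 4.28
ŷ = 20.0550 + 4.8848
ŷ = 24.9398

This is a point prediction; actual observations scatter around it by roughly the residual standard deviation.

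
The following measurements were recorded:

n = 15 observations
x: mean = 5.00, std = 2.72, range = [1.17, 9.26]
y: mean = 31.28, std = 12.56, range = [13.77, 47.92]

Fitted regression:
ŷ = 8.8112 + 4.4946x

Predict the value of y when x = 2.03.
ŷ = 17.9352

x = 2.03 lies inside the observed range [1.17, 9.26], so the fitted equation applies directly:

ŷ = 8.8112 + 4.4946 × 2.03
ŷ = 8.8112 + 9.1240
ŷ = 17.9352

This is the fitted mean response at that x — an individual observation would come with a wider prediction interval.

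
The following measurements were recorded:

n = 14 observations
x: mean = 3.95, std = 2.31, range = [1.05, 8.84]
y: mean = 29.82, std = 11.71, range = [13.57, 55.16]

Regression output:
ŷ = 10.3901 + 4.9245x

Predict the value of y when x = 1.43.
ŷ = 17.4321

x = 1.43 lies inside the observed range [1.05, 8.84], so the fitted equation applies directly:

ŷ = 10.3901 + 4.9245 × 1.43
ŷ = 10.3901 + 7.0420
ŷ = 17.4321

This is a point prediction; actual observations scatter around it by roughly the residual standard deviation.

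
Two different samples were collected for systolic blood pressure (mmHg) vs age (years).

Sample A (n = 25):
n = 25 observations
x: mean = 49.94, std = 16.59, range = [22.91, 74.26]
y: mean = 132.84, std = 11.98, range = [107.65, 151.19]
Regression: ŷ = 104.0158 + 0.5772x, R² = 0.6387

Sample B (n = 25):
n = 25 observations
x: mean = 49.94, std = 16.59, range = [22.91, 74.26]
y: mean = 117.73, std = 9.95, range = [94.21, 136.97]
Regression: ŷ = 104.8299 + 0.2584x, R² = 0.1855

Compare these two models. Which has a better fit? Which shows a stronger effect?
Model A has the better fit (R² = 0.6387 vs 0.1855). Model A shows the stronger effect (|β₁| = 0.5772 vs 0.2584).

Model Comparison:

Which explains more variance? (R²)
- Model A: R² = 0.6387 → 63.87% of variance in blood pressure explained
- Model B: R² = 0.1855 → 18.55% of variance in blood pressure explained
- 0.6387 > 0.1855 → Model A has the better fit

Strength of effect — compare |β₁|:
- Model A: β₁ = 0.5772 → predicted blood pressure rises 0.5772 mmHg per additional year of age
- Model B: β₁ = 0.2584 → predicted blood pressure rises 0.2584 mmHg per additional year of age
- |0.5772| > |0.2584| → Model A shows the stronger marginal effect

Notes:
- A steeper slope doesn't make a better model if the scatter around the line is large.
- A better fit (higher R²) doesn't necessarily mean a more important relationship.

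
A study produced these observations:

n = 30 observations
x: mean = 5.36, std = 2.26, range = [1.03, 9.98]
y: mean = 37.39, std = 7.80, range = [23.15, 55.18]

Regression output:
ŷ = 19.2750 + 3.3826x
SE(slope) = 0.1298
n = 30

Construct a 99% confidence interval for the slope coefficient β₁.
The 99% CI for β₁ is (3.0239, 3.7413)

Confidence interval for the slope:

The 99% CI for β₁ is: β̂₁ ± t*(α/2, n-2) × SE(β̂₁)

Step 1: Find critical t-value
- Confidence level = 0.99
- Degrees of freedom = n - 2 = 30 - 2 = 28
- t*(α/2, 28) = 2.7633

Step 2: Calculate margin of error
Margin = 2.7633 × 0.1298 = 0.3587

Step 3: Construct interval
CI = 3.3826 ± 0.3587
CI = (3.0239, 3.7413)

Interpretation: each one-unit increase in x is associated with a change in mean y of between 3.0239 and 3.7413, with 99% confidence.
The interval does not include 0, suggesting a significant linear relationship.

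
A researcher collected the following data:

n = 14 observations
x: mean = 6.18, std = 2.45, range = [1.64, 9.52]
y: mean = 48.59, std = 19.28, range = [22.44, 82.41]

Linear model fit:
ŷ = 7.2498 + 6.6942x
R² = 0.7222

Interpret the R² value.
The model explains 72.22% of the variance in y (R² = 0.7222), leaving 27.78% unexplained; the fit is strong.

R² = 1 − SS_res/SS_tot compares the residual scatter to the total scatter of y about its mean.

Here R² = 0.7222:
- Explained: 72.22% of the variation in y
- Unexplained (residual): 100% − 72.22% = 27.78%
- Rule of thumb (below 0.3 weak; 0.3 to below 0.7 moderate; 0.7 and above strong) → strong

Calculation: R² = 1 − (SS_res / SS_tot), where SS_res is the sum of squared residuals and SS_tot the total sum of squares.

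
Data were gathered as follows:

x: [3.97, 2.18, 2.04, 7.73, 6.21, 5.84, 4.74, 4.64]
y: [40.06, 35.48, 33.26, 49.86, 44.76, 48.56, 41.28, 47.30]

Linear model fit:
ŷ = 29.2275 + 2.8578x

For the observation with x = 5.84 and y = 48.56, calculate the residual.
Residual = 2.6429

The residual is the difference between the actual value and the predicted value:

Residual = y - ŷ

Step 1: Calculate predicted value
ŷ = 29.2275 + 2.8578 × 5.84
ŷ = 45.9171

Step 2: Calculate residual
Residual = 48.56 - 45.9171
Residual = 2.6429

Sign check: y > ŷ, so the point is above the line and the fit underestimates here.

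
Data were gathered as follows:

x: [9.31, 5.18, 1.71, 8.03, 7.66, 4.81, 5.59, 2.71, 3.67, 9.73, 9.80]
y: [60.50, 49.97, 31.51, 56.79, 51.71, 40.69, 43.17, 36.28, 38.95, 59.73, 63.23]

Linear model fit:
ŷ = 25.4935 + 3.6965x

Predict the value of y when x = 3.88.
ŷ = 39.8359

To predict y for x = 3.88, substitute into the regression equation:

ŷ = 25.4935 + 3.6965 × 3.88
ŷ = 25.4935 + 14.3424
ŷ = 39.8359

This is a point prediction; actual observations scatter around it by roughly the residual standard deviation.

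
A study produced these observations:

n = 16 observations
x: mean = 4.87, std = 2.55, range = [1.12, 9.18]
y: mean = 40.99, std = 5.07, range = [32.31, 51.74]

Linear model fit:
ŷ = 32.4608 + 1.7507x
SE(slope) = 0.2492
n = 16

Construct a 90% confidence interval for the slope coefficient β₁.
The 90% CI for β₁ is (1.3118, 2.1896)

Confidence interval for the slope:

The 90% CI for β₁ is: β̂₁ ± t*(α/2, n-2) × SE(β̂₁)

Step 1: Find critical t-value
- Confidence level = 0.9
- Degrees of freedom = n - 2 = 16 - 2 = 14
- t*(α/2, 14) = 1.7613

Step 2: Calculate margin of error
Margin = 1.7613 × 0.2492 = 0.4389

Step 3: Construct interval
CI = 1.7507 ± 0.4389
CI = (1.3118, 2.1896)

Interpretation: intervals built this way capture the true β₁ in 90% of repeated samples; here the plausible range for the per-unit effect of x on y is 1.3118 to 2.1896.
Since 0 is outside the interval, a two-sided test at α = 0.10 would reject H₀: β₁ = 0.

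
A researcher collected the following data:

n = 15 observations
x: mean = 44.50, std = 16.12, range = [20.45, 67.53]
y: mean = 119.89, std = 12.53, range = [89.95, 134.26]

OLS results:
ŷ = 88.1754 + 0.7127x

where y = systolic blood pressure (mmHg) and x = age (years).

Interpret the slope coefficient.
On average, blood pressure is about 0.7127 mmHg higher for every extra year of age.

The slope coefficient β₁ = 0.7127 represents the marginal effect of age on blood pressure.

Interpretation:
- Age up by 1 year → predicted blood pressure increases by 0.7127 mmHg
- The effect is assumed constant over the observed range of x (linearity)
- The sign (+) gives the direction; the magnitude 0.7127 gives the size of the effect per year

(β₀ = 88.1754 is the fitted value at x = 0 and is not part of the slope interpretation.)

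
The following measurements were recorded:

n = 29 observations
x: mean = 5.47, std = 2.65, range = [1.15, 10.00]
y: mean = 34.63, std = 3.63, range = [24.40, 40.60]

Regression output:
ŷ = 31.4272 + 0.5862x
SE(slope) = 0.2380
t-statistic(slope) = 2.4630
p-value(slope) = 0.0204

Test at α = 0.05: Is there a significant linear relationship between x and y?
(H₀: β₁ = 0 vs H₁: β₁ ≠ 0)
Reject H₀: p-value = 0.0204 < α = 0.05. The linear relationship is significant at the 5% level.

Hypothesis test for the slope coefficient:

H₀: β₁ = 0 (no linear relationship)
H₁: β₁ ≠ 0 (linear relationship exists)

Test statistic: t = β̂₁ / SE(β̂₁) = 0.5862 / 0.2380 = 2.4630

With df = 27, the two-sided p-value for |t| = 2.4630 is 0.0204.

Decision rule: reject H₀ if p-value < α.
p-value = 0.0204 < α = 0.05 → reject H₀.

At α = 0.05 the data do provide convincing evidence of a nonzero slope.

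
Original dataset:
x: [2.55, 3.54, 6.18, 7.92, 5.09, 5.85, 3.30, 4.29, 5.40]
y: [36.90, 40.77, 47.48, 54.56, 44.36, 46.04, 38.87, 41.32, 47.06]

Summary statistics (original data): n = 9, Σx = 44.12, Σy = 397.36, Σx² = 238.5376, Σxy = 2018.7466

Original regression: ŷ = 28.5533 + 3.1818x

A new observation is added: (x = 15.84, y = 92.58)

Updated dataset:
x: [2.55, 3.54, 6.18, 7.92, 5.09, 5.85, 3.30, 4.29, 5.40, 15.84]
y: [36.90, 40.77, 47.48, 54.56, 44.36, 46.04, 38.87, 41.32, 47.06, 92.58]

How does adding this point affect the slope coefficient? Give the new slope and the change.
New slope β₁ = 4.2143 versus 3.1818 before: a change of +1.0325 (+32.5%).

The new point has HIGH LEVERAGE: x = 15.84 is far from the original mean x̄ = 44.12/9 ≈ 4.90 (original range [2.55, 7.92]).

Step 1: Update the sums with the new point (n goes from 9 to 10)
Σx  = 44.12 + 15.84 = 59.96
Σy  = 397.36 + 92.58 = 489.94
Σx² = 238.5376 + 15.84² = 238.5376 + 250.9056 = 489.4432
Σxy = 2018.7466 + 15.84×92.58 = 2018.7466 + 1466.4672 = 3485.2138

Step 2: Recompute the slope with b₁ = (nΣxy − ΣxΣy) / (nΣx² − (Σx)²)
Numerator   = 10×3485.2138 − 59.96×489.94 = 34852.1380 − 29376.8024 = 5475.3356
Denominator = 10×489.4432 − 59.96² = 4894.4320 − 3595.2016 = 1299.2304
b₁(new) = 5475.3356 / 1299.2304 = 4.2143

(Same formula on the original sums: (9×2018.7466 − 44.12×397.36) / (9×238.5376 − 44.12²) = 637.1962 / 200.2640 = 3.1818, matching the given fit.)

Step 3: Change in slope
Δβ₁ = 4.2143 − 3.1818 = +1.0325
Relative change = +1.0325 / 3.1818 × 100% = +32.5%
→ the slope increases when the point is added.

Because the point sits above the extension of the original line at a high-leverage x, it tilts the fit up.
In practice: refit with and without it and report both if conclusions differ.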